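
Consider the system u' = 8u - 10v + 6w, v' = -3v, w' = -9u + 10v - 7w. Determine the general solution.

u(t) = C_1e^(2t) + 2C_2e^(-3t) - 2C_3e^(-t), v(t) = C_2e^(-3t), w(t) = -C_1e^(2t) - 2C_2e^(-3t) + 3C_3e^(-t)

Coefficient matrix A = [[8, -10, 6], [0, -3, 0], [-9, 10, -7]].
det(A - λI) = 0 gives eigenvalues λ = 2, -3, -1.
For λ=2: eigenvector (1,0,-1).
For λ=-3: eigenvector (2,1,-2).
For λ=-1: eigenvector (-2,0,3).
General solution: C_1e^(2t)(1,0,-1) + C_2e^(-3t)(2,1,-2) + C_3e^(-t)(-2,0,3).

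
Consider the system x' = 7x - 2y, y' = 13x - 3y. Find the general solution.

Coefficient matrix A = [[7, -2], [13, -3]].
Characteristic polynomial det(A - λI) = λ^2 - 4λ + 5 = 0.
Eigenvalues λ = 2 ± i (complex conjugate pair).
For λ=2+i: an eigenvector is (-1,-2) - i(-1,-3) = (-1 + i, -2 + 3i).
A real fundamental pair from Re and Im of e^((2+i)t)v: X_1 = e^(2t)(cos(t)·(-1,-2) + sin(t)·(-1,-3)), X_2 = e^(2t)(sin(t)·(-1,-2) - cos(t)·(-1,-3)).
General solution: K_1X_1 + K_2X_2.

x(t) = -K_1e^(2t)sin(t) - K_1e^(2t)cos(t) - K_2e^(2t)sin(t) + K_2e^(2t)cos(t), y(t) = -3K_1e^(2t)sin(t) - 2K_1e^(2t)cos(t) - 2K_2e^(2t)sin(t) + 3K_2e^(2t)cos(t)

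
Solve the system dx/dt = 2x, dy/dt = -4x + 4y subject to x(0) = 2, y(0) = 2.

x(t) = 2e^(2t), y(t) = -2e^(4t) + 4e^(2t)

Coefficient matrix A = [[2, 0], [-4, 4]].
Characteristic polynomial det(A - λI) = λ^2 - 6λ + 8 = 0.
Eigenvalues λ = 4, 2.
For λ=4: (A-λI) row 1 is [-2, 0], so an eigenvector is (0, -1).
For λ=2: (A-λI) row 2 is [-4, 2], so an eigenvector is (1, 2).
General solution: C_1e^(4t)(0,-1) + C_2e^(2t)(1,2).
Applying x(0)=2, y(0)=2 gives C_1=2, C_2=2.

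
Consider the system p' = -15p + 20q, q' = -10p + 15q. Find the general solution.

Coefficient matrix A = [[-15, 20], [-10, 15]].
Characteristic polynomial det(A - λI) = λ^2 - 25 = 0.
Eigenvalues λ = -5, 5.
For λ=-5: (A-λI) row 1 is [-10, 20], so an eigenvector is (2, 1).
For λ=5: (A-λI) row 1 is [-20, 20], so an eigenvector is (-1, -1).
General solution: K_1e^(-5t)(2,1) + K_2e^(5t)(-1,-1).

p(t) = 2K_1e^(-5t) - K_2e^(5t), q(t) = K_1e^(-5t) - K_2e^(5t)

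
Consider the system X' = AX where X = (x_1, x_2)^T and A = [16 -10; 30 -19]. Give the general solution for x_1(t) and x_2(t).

Coefficient matrix A = [[16, -10], [30, -19]].
Characteristic polynomial det(A - λI) = λ^2 + 3λ - 4 = 0.
Eigenvalues λ = 1, -4.
For λ=1: (A-λI) row 1 is [15, -10], so an eigenvector is (-2, -3).
For λ=-4: (A-λI) row 1 is [20, -10], so an eigenvector is (-1, -2).
General solution: K_1e^(t)(-2,-3) + K_2e^(-4t)(-1,-2).

x_1(t) = -2K_1e^(t) - K_2e^(-4t), x_2(t) = -3K_1e^(t) - 2K_2e^(-4t)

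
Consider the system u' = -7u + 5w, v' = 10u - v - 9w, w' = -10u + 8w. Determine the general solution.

Coefficient matrix A = [[-7, 0, 5], [10, -1, -9], [-10, 0, 8]].
det(A - λI) = 0 gives eigenvalues λ = -2, -1, 3.
For λ=-2: eigenvector (1,-1,1).
For λ=-1: eigenvector (0,1,0).
For λ=3: eigenvector (1,-2,2).
General solution: C_1e^(-2t)(1,-1,1) + C_2e^(-t)(0,1,0) + C_3e^(3t)(1,-2,2).

u(t) = C_1e^(-2t) + C_3e^(3t), v(t) = -C_1e^(-2t) + C_2e^(-t) - 2C_3e^(3t), w(t) = C_1e^(-2t) + 2C_3e^(3t)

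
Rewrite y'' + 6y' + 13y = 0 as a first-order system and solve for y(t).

Let x_1 = y, x_2 = y'. Then x_1' = x_2 and x_2' = -13x_1 - 6x_2.
A = [[0,1],[-13,-6]]; det(A-λI) = λ^2 + 6λ + 13.
Eigenvalues λ = -3 ± 2i.

y(t) = K_1e^(-3t)cos(2t) + K_2e^(-3t)sin(2t)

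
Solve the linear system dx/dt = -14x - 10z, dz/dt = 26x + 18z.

Coefficient matrix A = [[-14, -10], [26, 18]].
Characteristic polynomial det(A - λI) = λ^2 - 4λ + 8 = 0.
Eigenvalues λ = 2 ± 2i (complex conjugate pair).
For λ=2+2i: an eigenvector is (-2,3) - i(1,-2) = (-2 - i, 3 + 2i).
A real fundamental pair from Re and Im of e^((2+2i)t)v: X_1 = e^(2t)(cos(2t)·(-2,3) + sin(2t)·(1,-2)), X_2 = e^(2t)(sin(2t)·(-2,3) - cos(2t)·(1,-2)).
General solution: K_1X_1 + K_2X_2.

x(t) = K_1e^(2t)sin(2t) - 2K_1e^(2t)cos(2t) - 2K_2e^(2t)sin(2t) - K_2e^(2t)cos(2t), z(t) = -2K_1e^(2t)sin(2t) + 3K_1e^(2t)cos(2t) + 3K_2e^(2t)sin(2t) + 2K_2e^(2t)cos(2t)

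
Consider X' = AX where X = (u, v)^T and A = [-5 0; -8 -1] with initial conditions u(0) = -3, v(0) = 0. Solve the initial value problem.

u(t) = -3e^(-5t), v(t) = 6e^(-t) - 6e^(-5t)

Coefficient matrix A = [[-5, 0], [-8, -1]].
Characteristic polynomial det(A - λI) = λ^2 + 6λ + 5 = 0.
Eigenvalues λ = -5, -1.
For λ=-5: (A-λI) row 2 is [-8, 4], so an eigenvector is (1, 2).
For λ=-1: (A-λI) row 1 is [-4, 0], so an eigenvector is (0, 1).
General solution: c_1e^(-5t)(1,2) + c_2e^(-t)(0,1).
Applying u(0)=-3, v(0)=0 gives c_1=-3, c_2=6.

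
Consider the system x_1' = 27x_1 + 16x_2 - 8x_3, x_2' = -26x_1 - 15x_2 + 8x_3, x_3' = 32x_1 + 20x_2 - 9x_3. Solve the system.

Coefficient matrix A = [[27, 16, -8], [-26, -15, 8], [32, 20, -9]].
det(A - λI) = 0 gives eigenvalues λ = 3, 1, -1.
For λ=3: eigenvector (1,-1,1).
For λ=1: eigenvector (0,1,2).
For λ=-1: eigenvector (2,-2,3).
General solution: c_1e^(3t)(1,-1,1) + c_2e^(t)(0,1,2) + c_3e^(-t)(2,-2,3).

x_1(t) = c_1e^(3t) + 2c_3e^(-t), x_2(t) = -c_1e^(3t) + c_2e^(t) - 2c_3e^(-t), x_3(t) = c_1e^(3t) + 2c_2e^(t) + 3c_3e^(-t)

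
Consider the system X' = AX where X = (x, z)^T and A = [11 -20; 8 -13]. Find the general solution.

x(t) = -C_1e^(-t)sin(4t) - 2C_1e^(-t)cos(4t) - 2C_2e^(-t)sin(4t) + C_2e^(-t)cos(4t), z(t) = -C_1e^(-t)sin(4t) - C_1e^(-t)cos(4t) - C_2e^(-t)sin(4t) + C_2e^(-t)cos(4t)

Coefficient matrix A = [[11, -20], [8, -13]].
Characteristic polynomial det(A - λI) = λ^2 + 2λ + 17 = 0.
Eigenvalues λ = -1 ± 4i (complex conjugate pair).
For λ=-1+4i: an eigenvector is (-2,-1) - i(-1,-1) = (-2 + i, -1 + i).
A real fundamental pair from Re and Im of e^((-1+4i)t)v: X_1 = e^(-t)(cos(4t)·(-2,-1) + sin(4t)·(-1,-1)), X_2 = e^(-t)(sin(4t)·(-2,-1) - cos(4t)·(-1,-1)).
General solution: C_1X_1 + C_2X_2.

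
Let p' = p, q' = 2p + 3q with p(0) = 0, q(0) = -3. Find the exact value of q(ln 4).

-192

A = [[1,0],[2,3]]; eigenvalues λ = 1, 3.
Eigenvectors: (-1,1) for λ=1, (0,-1) for λ=3.
From the initial condition, c_1 = 0, c_2 = 3.
q(ln 4) = (0)(4^1)(1) + (3)(4^3)(-1) = -192.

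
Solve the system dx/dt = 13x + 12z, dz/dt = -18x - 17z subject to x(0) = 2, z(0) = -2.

Coefficient matrix A = [[13, 12], [-18, -17]].
Characteristic polynomial det(A - λI) = λ^2 + 4λ - 5 = 0.
Eigenvalues λ = 1, -5.
For λ=1: (A-λI) row 1 is [12, 12], so an eigenvector is (1, -1).
For λ=-5: (A-λI) row 1 is [18, 12], so an eigenvector is (-2, 3).
General solution: K_1e^(t)(1,-1) + K_2e^(-5t)(-2,3).
Applying x(0)=2, z(0)=-2 gives K_1=2, K_2=0.

x(t) = 2e^(t), z(t) = -2e^(t)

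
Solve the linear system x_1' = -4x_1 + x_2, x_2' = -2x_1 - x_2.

Coefficient matrix A = [[-4, 1], [-2, -1]].
Characteristic polynomial det(A - λI) = λ^2 + 5λ + 6 = 0.
Eigenvalues λ = -3, -2.
For λ=-3: (A-λI) row 1 is [-1, 1], so an eigenvector is (-1, -1).
For λ=-2: (A-λI) row 1 is [-2, 1], so an eigenvector is (1, 2).
General solution: C_1e^(-3t)(-1,-1) + C_2e^(-2t)(1,2).

x_1(t) = -C_1e^(-3t) + C_2e^(-2t), x_2(t) = -C_1e^(-3t) + 2C_2e^(-2t)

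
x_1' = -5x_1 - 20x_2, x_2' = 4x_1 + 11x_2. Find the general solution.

Coefficient matrix A = [[-5, -20], [4, 11]].
Characteristic polynomial det(A - λI) = λ^2 - 6λ + 25 = 0.
Eigenvalues λ = 3 ± 4i (complex conjugate pair).
For λ=3+4i: an eigenvector is (2,-1) - i(1,0) = (2 - i, -1).
A real fundamental pair from Re and Im of e^((3+4i)t)v: X_1 = e^(3t)(cos(4t)·(2,-1) + sin(4t)·(1,0)), X_2 = e^(3t)(sin(4t)·(2,-1) - cos(4t)·(1,0)).
General solution: c_1X_1 + c_2X_2.

x_1(t) = c_1e^(3t)sin(4t) + 2c_1e^(3t)cos(4t) + 2c_2e^(3t)sin(4t) - c_2e^(3t)cos(4t), x_2(t) = -c_1e^(3t)cos(4t) - c_2e^(3t)sin(4t)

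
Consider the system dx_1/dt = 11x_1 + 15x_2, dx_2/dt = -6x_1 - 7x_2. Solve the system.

x_1(t) = -K_1e^(2t)sin(3t) - 2K_1e^(2t)cos(3t) - 2K_2e^(2t)sin(3t) + K_2e^(2t)cos(3t), x_2(t) = K_1e^(2t)sin(3t) + K_1e^(2t)cos(3t) + K_2e^(2t)sin(3t) - K_2e^(2t)cos(3t)

Coefficient matrix A = [[11, 15], [-6, -7]].
Characteristic polynomial det(A - λI) = λ^2 - 4λ + 13 = 0.
Eigenvalues λ = 2 ± 3i (complex conjugate pair).
For λ=2+3i: an eigenvector is (-2,1) - i(-1,1) = (-2 + i, 1 - i).
A real fundamental pair from Re and Im of e^((2+3i)t)v: X_1 = e^(2t)(cos(3t)·(-2,1) + sin(3t)·(-1,1)), X_2 = e^(2t)(sin(3t)·(-2,1) - cos(3t)·(-1,1)).
General solution: K_1X_1 + K_2X_2.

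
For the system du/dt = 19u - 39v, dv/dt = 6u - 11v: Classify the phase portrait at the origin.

unstable spiral

A = [[19,-39],[6,-11]]; det(A-λI) = λ^2 - 8λ + 25.
λ = 4 ± 3i: positive real part.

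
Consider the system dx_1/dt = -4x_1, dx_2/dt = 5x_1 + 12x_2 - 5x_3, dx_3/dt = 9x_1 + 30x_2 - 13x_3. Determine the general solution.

Coefficient matrix A = [[-4, 0, 0], [5, 12, -5], [9, 30, -13]].
det(A - λI) = 0 gives eigenvalues λ = -4, 2, -3.
For λ=-4: eigenvector (1,0,1).
For λ=2: eigenvector (0,-1,-2).
For λ=-3: eigenvector (0,1,3).
General solution: C_1e^(-4t)(1,0,1) + C_2e^(2t)(0,-1,-2) + C_3e^(-3t)(0,1,3).

x_1(t) = C_1e^(-4t), x_2(t) = -C_2e^(2t) + C_3e^(-3t), x_3(t) = C_1e^(-4t) - 2C_2e^(2t) + 3C_3e^(-3t)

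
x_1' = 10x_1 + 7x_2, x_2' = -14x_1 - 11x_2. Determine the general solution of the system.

x_1(t) = -c_1e^(3t) + c_2e^(-4t), x_2(t) = c_1e^(3t) - 2c_2e^(-4t)

Coefficient matrix A = [[10, 7], [-14, -11]].
Characteristic polynomial det(A - λI) = λ^2 + λ - 12 = 0.
Eigenvalues λ = 3, -4.
For λ=3: (A-λI) row 1 is [7, 7], so an eigenvector is (-1, 1).
For λ=-4: (A-λI) row 1 is [14, 7], so an eigenvector is (1, -2).
General solution: c_1e^(3t)(-1,1) + c_2e^(-4t)(1,-2).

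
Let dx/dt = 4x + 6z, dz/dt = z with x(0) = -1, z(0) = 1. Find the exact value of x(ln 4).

A = [[4,6],[0,1]]; eigenvalues λ = 1, 4.
Eigenvectors: (-2,1) for λ=1, (1,0) for λ=4.
From the initial condition, c_1 = 1, c_2 = 1.
x(ln 4) = (1)(4^1)(-2) + (1)(4^4)(1) = 248.

248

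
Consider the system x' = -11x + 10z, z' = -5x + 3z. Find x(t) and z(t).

x(t) = -K_1e^(-4t)sin(t) + 3K_1e^(-4t)cos(t) + 3K_2e^(-4t)sin(t) + K_2e^(-4t)cos(t), z(t) = -K_1e^(-4t)sin(t) + 2K_1e^(-4t)cos(t) + 2K_2e^(-4t)sin(t) + K_2e^(-4t)cos(t)

Coefficient matrix A = [[-11, 10], [-5, 3]].
Characteristic polynomial det(A - λI) = λ^2 + 8λ + 17 = 0.
Eigenvalues λ = -4 ± i (complex conjugate pair).
For λ=-4+i: an eigenvector is (3,2) - i(-1,-1) = (3 + i, 2 + i).
A real fundamental pair from Re and Im of e^((-4+i)t)v: X_1 = e^(-4t)(cos(t)·(3,2) + sin(t)·(-1,-1)), X_2 = e^(-4t)(sin(t)·(3,2) - cos(t)·(-1,-1)).
General solution: K_1X_1 + K_2X_2.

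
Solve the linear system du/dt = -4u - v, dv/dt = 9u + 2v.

u(t) = K_1e^(-t) + K_2te^(-t), v(t) = -3K_1e^(-t) - 3K_2te^(-t) - K_2e^(-t)

Coefficient matrix A = [[-4, -1], [9, 2]].
Characteristic polynomial det(A - λI) = λ^2 + 2λ + 1 = 0.
Single eigenvalue λ = -1 with algebraic multiplicity 2.
Eigenvector v = (1,-3); generalized eigenvector w with (A-λI)w=v is (0,-1).
General solution: e^(-t)[K_1·v + K_2·(t·v + w)].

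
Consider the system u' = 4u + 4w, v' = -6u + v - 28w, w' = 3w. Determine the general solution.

Coefficient matrix A = [[4, 0, 4], [-6, 1, -28], [0, 0, 3]].
det(A - λI) = 0 gives eigenvalues λ = 4, 1, 3.
For λ=4: eigenvector (1,-2,0).
For λ=1: eigenvector (0,1,0).
For λ=3: eigenvector (-4,-2,1).
General solution: K_1e^(4t)(1,-2,0) + K_2e^(t)(0,1,0) + K_3e^(3t)(-4,-2,1).

u(t) = K_1e^(4t) - 4K_3e^(3t), v(t) = -2K_1e^(4t) + K_2e^(t) - 2K_3e^(3t), w(t) = K_3e^(3t)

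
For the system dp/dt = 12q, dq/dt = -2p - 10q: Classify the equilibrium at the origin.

A = [[0,12],[-2,-10]]; det(A-λI) = λ^2 + 10λ + 24.
λ = -6, -4: both negative.

stable node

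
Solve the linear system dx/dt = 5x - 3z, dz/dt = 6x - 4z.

Coefficient matrix A = [[5, -3], [6, -4]].
Characteristic polynomial det(A - λI) = λ^2 - λ - 2 = 0.
Eigenvalues λ = 2, -1.
For λ=2: (A-λI) row 1 is [3, -3], so an eigenvector is (-1, -1).
For λ=-1: (A-λI) row 1 is [6, -3], so an eigenvector is (1, 2).
General solution: c_1e^(2t)(-1,-1) + c_2e^(-t)(1,2).

x(t) = -c_1e^(2t) + c_2e^(-t), z(t) = -c_1e^(2t) + 2c_2e^(-t)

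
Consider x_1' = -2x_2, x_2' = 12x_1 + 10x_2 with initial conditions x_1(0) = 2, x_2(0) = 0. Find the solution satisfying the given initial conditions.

x_1(t) = -4e^(6t) + 6e^(4t), x_2(t) = 12e^(6t) - 12e^(4t)

Coefficient matrix A = [[0, -2], [12, 10]].
Characteristic polynomial det(A - λI) = λ^2 - 10λ + 24 = 0.
Eigenvalues λ = 6, 4.
For λ=6: (A-λI) row 1 is [-6, -2], so an eigenvector is (1, -3).
For λ=4: (A-λI) row 1 is [-4, -2], so an eigenvector is (1, -2).
General solution: c_1e^(6t)(1,-3) + c_2e^(4t)(1,-2).
Applying x_1(0)=2, x_2(0)=0 gives c_1=-4, c_2=6.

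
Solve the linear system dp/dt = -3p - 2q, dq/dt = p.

p(t) = 2K_1e^(-2t) + K_2e^(-t), q(t) = -K_1e^(-2t) - K_2e^(-t)

Coefficient matrix A = [[-3, -2], [1, 0]].
Characteristic polynomial det(A - λI) = λ^2 + 3λ + 2 = 0.
Eigenvalues λ = -2, -1.
For λ=-2: (A-λI) row 1 is [-1, -2], so an eigenvector is (2, -1).
For λ=-1: (A-λI) row 1 is [-2, -2], so an eigenvector is (1, -1).
General solution: K_1e^(-2t)(2,-1) + K_2e^(-t)(1,-1).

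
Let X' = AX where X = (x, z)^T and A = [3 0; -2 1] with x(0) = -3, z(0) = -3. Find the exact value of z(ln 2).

12

A = [[3,0],[-2,1]]; eigenvalues λ = 1, 3.
Eigenvectors: (0,1) for λ=1, (-1,1) for λ=3.
From the initial condition, c_1 = -6, c_2 = 3.
z(ln 2) = (-6)(2^1)(1) + (3)(2^3)(1) = 12.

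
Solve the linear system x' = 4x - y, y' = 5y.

x(t) = -K_1e^(4t) + K_2e^(5t), y(t) = -K_2e^(5t)

Coefficient matrix A = [[4, -1], [0, 5]].
Characteristic polynomial det(A - λI) = λ^2 - 9λ + 20 = 0.
Eigenvalues λ = 4, 5.
For λ=4: (A-λI) row 1 is [0, -1], so an eigenvector is (-1, 0).
For λ=5: (A-λI) row 1 is [-1, -1], so an eigenvector is (1, -1).
General solution: K_1e^(4t)(-1,0) + K_2e^(5t)(1,-1).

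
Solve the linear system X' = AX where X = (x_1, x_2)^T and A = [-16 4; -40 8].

Coefficient matrix A = [[-16, 4], [-40, 8]].
Characteristic polynomial det(A - λI) = λ^2 + 8λ + 32 = 0.
Eigenvalues λ = -4 ± 4i (complex conjugate pair).
For λ=-4+4i: an eigenvector is (-1,-3) - i(0,1) = (-1, -3 - i).
A real fundamental pair from Re and Im of e^((-4+4i)t)v: X_1 = e^(-4t)(cos(4t)·(-1,-3) + sin(4t)·(0,1)), X_2 = e^(-4t)(sin(4t)·(-1,-3) - cos(4t)·(0,1)).
General solution: C_1X_1 + C_2X_2.

x_1(t) = -C_1e^(-4t)cos(4t) - C_2e^(-4t)sin(4t), x_2(t) = C_1e^(-4t)sin(4t) - 3C_1e^(-4t)cos(4t) - 3C_2e^(-4t)sin(4t) - C_2e^(-4t)cos(4t)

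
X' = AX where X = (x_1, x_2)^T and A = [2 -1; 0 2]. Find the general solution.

x_1(t) = C_1e^(2t) + C_2te^(2t) + C_2e^(2t), x_2(t) = -C_2e^(2t)

Coefficient matrix A = [[2, -1], [0, 2]].
Characteristic polynomial det(A - λI) = λ^2 - 4λ + 4 = 0.
Single eigenvalue λ = 2 with algebraic multiplicity 2.
Eigenvector v = (1,0); generalized eigenvector w with (A-λI)w=v is (1,-1).
General solution: e^(2t)[C_1·v + C_2·(t·v + w)].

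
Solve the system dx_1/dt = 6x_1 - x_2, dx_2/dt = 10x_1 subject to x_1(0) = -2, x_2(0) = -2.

x_1(t) = -4e^(3t)sin(t) - 2e^(3t)cos(t), x_2(t) = -14e^(3t)sin(t) - 2e^(3t)cos(t)

Coefficient matrix A = [[6, -1], [10, 0]].
Characteristic polynomial det(A - λI) = λ^2 - 6λ + 10 = 0.
Eigenvalues λ = 3 ± i (complex conjugate pair).
For λ=3+i: an eigenvector is (0,1) - i(-1,-3) = (0 + i, 1 + 3i).
A real fundamental pair from Re and Im of e^((3+i)t)v: X_1 = e^(3t)(cos(t)·(0,1) + sin(t)·(-1,-3)), X_2 = e^(3t)(sin(t)·(0,1) - cos(t)·(-1,-3)).
General solution: C_1X_1 + C_2X_2.
Applying x_1(0)=-2, x_2(0)=-2 gives C_1=4, C_2=-2.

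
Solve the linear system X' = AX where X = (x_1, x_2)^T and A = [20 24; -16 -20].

Coefficient matrix A = [[20, 24], [-16, -20]].
Characteristic polynomial det(A - λI) = λ^2 - 16 = 0.
Eigenvalues λ = -4, 4.
For λ=-4: (A-λI) row 1 is [24, 24], so an eigenvector is (1, -1).
For λ=4: (A-λI) row 1 is [16, 24], so an eigenvector is (3, -2).
General solution: K_1e^(-4t)(1,-1) + K_2e^(4t)(3,-2).

x_1(t) = K_1e^(-4t) + 3K_2e^(4t), x_2(t) = -K_1e^(-4t) - 2K_2e^(4t)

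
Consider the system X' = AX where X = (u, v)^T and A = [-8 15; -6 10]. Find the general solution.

Coefficient matrix A = [[-8, 15], [-6, 10]].
Characteristic polynomial det(A - λI) = λ^2 - 2λ + 10 = 0.
Eigenvalues λ = 1 ± 3i (complex conjugate pair).
For λ=1+3i: an eigenvector is (2,1) - i(-1,-1) = (2 + i, 1 + i).
A real fundamental pair from Re and Im of e^((1+3i)t)v: X_1 = e^(t)(cos(3t)·(2,1) + sin(3t)·(-1,-1)), X_2 = e^(t)(sin(3t)·(2,1) - cos(3t)·(-1,-1)).
General solution: C_1X_1 + C_2X_2.

u(t) = -C_1e^(t)sin(3t) + 2C_1e^(t)cos(3t) + 2C_2e^(t)sin(3t) + C_2e^(t)cos(3t), v(t) = -C_1e^(t)sin(3t) + C_1e^(t)cos(3t) + C_2e^(t)sin(3t) + C_2e^(t)cos(3t)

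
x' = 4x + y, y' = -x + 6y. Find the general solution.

x(t) = -c_1e^(5t) - c_2te^(5t) + 2c_2e^(5t), y(t) = -c_1e^(5t) - c_2te^(5t) + c_2e^(5t)

Coefficient matrix A = [[4, 1], [-1, 6]].
Characteristic polynomial det(A - λI) = λ^2 - 10λ + 25 = 0.
Single eigenvalue λ = 5 with algebraic multiplicity 2.
Eigenvector v = (-1,-1); generalized eigenvector w with (A-λI)w=v is (2,1).
General solution: e^(5t)[c_1·v + c_2·(t·v + w)].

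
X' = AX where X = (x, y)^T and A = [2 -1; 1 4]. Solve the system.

Coefficient matrix A = [[2, -1], [1, 4]].
Characteristic polynomial det(A - λI) = λ^2 - 6λ + 9 = 0.
Single eigenvalue λ = 3 with algebraic multiplicity 2.
Eigenvector v = (-1,1); generalized eigenvector w with (A-λI)w=v is (0,1).
General solution: e^(3t)[K_1·v + K_2·(t·v + w)].

x(t) = -K_1e^(3t) - K_2te^(3t), y(t) = K_1e^(3t) + K_2te^(3t) + K_2e^(3t)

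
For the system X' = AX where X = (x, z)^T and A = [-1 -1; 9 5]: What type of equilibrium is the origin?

A = [[-1,-1],[9,5]]; det(A-λI) = λ^2 - 4λ + 4.
repeated λ = 2 with a single eigenvector.

unstable improper node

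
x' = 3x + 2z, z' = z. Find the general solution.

x(t) = -C_1e^(t) - C_2e^(3t), z(t) = C_1e^(t)

Coefficient matrix A = [[3, 2], [0, 1]].
Characteristic polynomial det(A - λI) = λ^2 - 4λ + 3 = 0.
Eigenvalues λ = 1, 3.
For λ=1: (A-λI) row 1 is [2, 2], so an eigenvector is (-1, 1).
For λ=3: (A-λI) row 1 is [0, 2], so an eigenvector is (-1, 0).
General solution: C_1e^(t)(-1,1) + C_2e^(3t)(-1,0).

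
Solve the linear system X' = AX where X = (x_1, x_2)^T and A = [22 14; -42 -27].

Coefficient matrix A = [[22, 14], [-42, -27]].
Characteristic polynomial det(A - λI) = λ^2 + 5λ - 6 = 0.
Eigenvalues λ = 1, -6.
For λ=1: (A-λI) row 1 is [21, 14], so an eigenvector is (-2, 3).
For λ=-6: (A-λI) row 1 is [28, 14], so an eigenvector is (1, -2).
General solution: c_1e^(t)(-2,3) + c_2e^(-6t)(1,-2).

x_1(t) = -2c_1e^(t) + c_2e^(-6t), x_2(t) = 3c_1e^(t) - 2c_2e^(-6t)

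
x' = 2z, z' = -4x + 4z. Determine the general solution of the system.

Coefficient matrix A = [[0, 2], [-4, 4]].
Characteristic polynomial det(A - λI) = λ^2 - 4λ + 8 = 0.
Eigenvalues λ = 2 ± 2i (complex conjugate pair).
For λ=2+2i: an eigenvector is (-1,-1) - i(0,1) = (-1, -1 - i).
A real fundamental pair from Re and Im of e^((2+2i)t)v: X_1 = e^(2t)(cos(2t)·(-1,-1) + sin(2t)·(0,1)), X_2 = e^(2t)(sin(2t)·(-1,-1) - cos(2t)·(0,1)).
General solution: K_1X_1 + K_2X_2.

x(t) = -K_1e^(2t)cos(2t) - K_2e^(2t)sin(2t), z(t) = K_1e^(2t)sin(2t) - K_1e^(2t)cos(2t) - K_2e^(2t)sin(2t) - K_2e^(2t)cos(2t)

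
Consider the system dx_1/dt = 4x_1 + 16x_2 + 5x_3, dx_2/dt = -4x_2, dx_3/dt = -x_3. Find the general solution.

x_1(t) = -C_1e^(-t) - 2C_2e^(-4t) + C_3e^(4t), x_2(t) = C_2e^(-4t), x_3(t) = C_1e^(-t)

Coefficient matrix A = [[4, 16, 5], [0, -4, 0], [0, 0, -1]].
det(A - λI) = 0 gives eigenvalues λ = -1, -4, 4.
For λ=-1: eigenvector (-1,0,1).
For λ=-4: eigenvector (-2,1,0).
For λ=4: eigenvector (1,0,0).
General solution: C_1e^(-t)(-1,0,1) + C_2e^(-4t)(-2,1,0) + C_3e^(4t)(1,0,0).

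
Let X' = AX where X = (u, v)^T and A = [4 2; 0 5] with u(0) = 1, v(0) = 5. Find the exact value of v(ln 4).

5120

A = [[4,2],[0,5]]; eigenvalues λ = 5, 4.
Eigenvectors: (2,1) for λ=5, (1,0) for λ=4.
From the initial condition, c_1 = 5, c_2 = -9.
v(ln 4) = (5)(4^5)(1) + (-9)(4^4)(0) = 5120.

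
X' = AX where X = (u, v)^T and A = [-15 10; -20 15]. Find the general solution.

u(t) = C_1e^(5t) + C_2e^(-5t), v(t) = 2C_1e^(5t) + C_2e^(-5t)

Coefficient matrix A = [[-15, 10], [-20, 15]].
Characteristic polynomial det(A - λI) = λ^2 - 25 = 0.
Eigenvalues λ = 5, -5.
For λ=5: (A-λI) row 1 is [-20, 10], so an eigenvector is (1, 2).
For λ=-5: (A-λI) row 1 is [-10, 10], so an eigenvector is (1, 1).
General solution: C_1e^(5t)(1,2) + C_2e^(-5t)(1,1).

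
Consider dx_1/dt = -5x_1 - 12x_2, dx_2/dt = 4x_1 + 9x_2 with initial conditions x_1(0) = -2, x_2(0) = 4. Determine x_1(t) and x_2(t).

x_1(t) = -18e^(3t) + 16e^(t), x_2(t) = 12e^(3t) - 8e^(t)

Coefficient matrix A = [[-5, -12], [4, 9]].
Characteristic polynomial det(A - λI) = λ^2 - 4λ + 3 = 0.
Eigenvalues λ = 3, 1.
For λ=3: (A-λI) row 1 is [-8, -12], so an eigenvector is (-3, 2).
For λ=1: (A-λI) row 1 is [-6, -12], so an eigenvector is (-2, 1).
General solution: K_1e^(3t)(-3,2) + K_2e^(t)(-2,1).
Applying x_1(0)=-2, x_2(0)=4 gives K_1=6, K_2=-8.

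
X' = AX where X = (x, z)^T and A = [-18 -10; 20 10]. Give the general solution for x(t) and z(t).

x(t) = -C_1e^(-4t)sin(2t) - 2C_1e^(-4t)cos(2t) - 2C_2e^(-4t)sin(2t) + C_2e^(-4t)cos(2t), z(t) = C_1e^(-4t)sin(2t) + 3C_1e^(-4t)cos(2t) + 3C_2e^(-4t)sin(2t) - C_2e^(-4t)cos(2t)

Coefficient matrix A = [[-18, -10], [20, 10]].
Characteristic polynomial det(A - λI) = λ^2 + 8λ + 20 = 0.
Eigenvalues λ = -4 ± 2i (complex conjugate pair).
For λ=-4+2i: an eigenvector is (-2,3) - i(-1,1) = (-2 + i, 3 - i).
A real fundamental pair from Re and Im of e^((-4+2i)t)v: X_1 = e^(-4t)(cos(2t)·(-2,3) + sin(2t)·(-1,1)), X_2 = e^(-4t)(sin(2t)·(-2,3) - cos(2t)·(-1,1)).
General solution: C_1X_1 + C_2X_2.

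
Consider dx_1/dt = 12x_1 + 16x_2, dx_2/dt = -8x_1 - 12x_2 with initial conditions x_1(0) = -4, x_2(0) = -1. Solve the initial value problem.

Coefficient matrix A = [[12, 16], [-8, -12]].
Characteristic polynomial det(A - λI) = λ^2 - 16 = 0.
Eigenvalues λ = 4, -4.
For λ=4: (A-λI) row 1 is [8, 16], so an eigenvector is (-2, 1).
For λ=-4: (A-λI) row 1 is [16, 16], so an eigenvector is (1, -1).
General solution: K_1e^(4t)(-2,1) + K_2e^(-4t)(1,-1).
Applying x_1(0)=-4, x_2(0)=-1 gives K_1=5, K_2=6.

x_1(t) = -10e^(4t) + 6e^(-4t), x_2(t) = 5e^(4t) - 6e^(-4t)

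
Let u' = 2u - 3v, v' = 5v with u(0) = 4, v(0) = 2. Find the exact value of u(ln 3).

-432

A = [[2,-3],[0,5]]; eigenvalues λ = 2, 5.
Eigenvectors: (1,0) for λ=2, (-1,1) for λ=5.
From the initial condition, c_1 = 6, c_2 = 2.
u(ln 3) = (6)(3^2)(1) + (2)(3^5)(-1) = -432.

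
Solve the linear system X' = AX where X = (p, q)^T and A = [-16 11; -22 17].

p(t) = -K_1e^(6t) - K_2e^(-5t), q(t) = -2K_1e^(6t) - K_2e^(-5t)

Coefficient matrix A = [[-16, 11], [-22, 17]].
Characteristic polynomial det(A - λI) = λ^2 - λ - 30 = 0.
Eigenvalues λ = 6, -5.
For λ=6: (A-λI) row 1 is [-22, 11], so an eigenvector is (-1, -2).
For λ=-5: (A-λI) row 1 is [-11, 11], so an eigenvector is (-1, -1).
General solution: K_1e^(6t)(-1,-2) + K_2e^(-5t)(-1,-1).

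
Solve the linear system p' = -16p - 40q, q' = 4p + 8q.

Coefficient matrix A = [[-16, -40], [4, 8]].
Characteristic polynomial det(A - λI) = λ^2 + 8λ + 32 = 0.
Eigenvalues λ = -4 ± 4i (complex conjugate pair).
For λ=-4+4i: an eigenvector is (-3,1) - i(-1,0) = (-3 + i, 1).
A real fundamental pair from Re and Im of e^((-4+4i)t)v: X_1 = e^(-4t)(cos(4t)·(-3,1) + sin(4t)·(-1,0)), X_2 = e^(-4t)(sin(4t)·(-3,1) - cos(4t)·(-1,0)).
General solution: C_1X_1 + C_2X_2.

p(t) = -C_1e^(-4t)sin(4t) - 3C_1e^(-4t)cos(4t) - 3C_2e^(-4t)sin(4t) + C_2e^(-4t)cos(4t), q(t) = C_1e^(-4t)cos(4t) + C_2e^(-4t)sin(4t)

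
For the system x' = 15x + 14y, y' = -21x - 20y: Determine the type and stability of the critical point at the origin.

saddle

A = [[15,14],[-21,-20]]; det(A-λI) = λ^2 + 5λ - 6.
λ = 1, -6: opposite signs.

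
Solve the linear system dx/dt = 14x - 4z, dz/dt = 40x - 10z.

x(t) = K_1e^(2t)sin(4t) - K_2e^(2t)cos(4t), z(t) = 3K_1e^(2t)sin(4t) - K_1e^(2t)cos(4t) - K_2e^(2t)sin(4t) - 3K_2e^(2t)cos(4t)

Coefficient matrix A = [[14, -4], [40, -10]].
Characteristic polynomial det(A - λI) = λ^2 - 4λ + 20 = 0.
Eigenvalues λ = 2 ± 4i (complex conjugate pair).
For λ=2+4i: an eigenvector is (0,-1) - i(1,3) = (0 - i, -1 - 3i).
A real fundamental pair from Re and Im of e^((2+4i)t)v: X_1 = e^(2t)(cos(4t)·(0,-1) + sin(4t)·(1,3)), X_2 = e^(2t)(sin(4t)·(0,-1) - cos(4t)·(1,3)).
General solution: K_1X_1 + K_2X_2.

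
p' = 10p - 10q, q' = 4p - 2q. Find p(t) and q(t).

p(t) = 2K_1e^(4t)sin(2t) - K_1e^(4t)cos(2t) - K_2e^(4t)sin(2t) - 2K_2e^(4t)cos(2t), q(t) = K_1e^(4t)sin(2t) - K_1e^(4t)cos(2t) - K_2e^(4t)sin(2t) - K_2e^(4t)cos(2t)

Coefficient matrix A = [[10, -10], [4, -2]].
Characteristic polynomial det(A - λI) = λ^2 - 8λ + 20 = 0.
Eigenvalues λ = 4 ± 2i (complex conjugate pair).
For λ=4+2i: an eigenvector is (-1,-1) - i(2,1) = (-1 - 2i, -1 - i).
A real fundamental pair from Re and Im of e^((4+2i)t)v: X_1 = e^(4t)(cos(2t)·(-1,-1) + sin(2t)·(2,1)), X_2 = e^(4t)(sin(2t)·(-1,-1) - cos(2t)·(2,1)).
General solution: K_1X_1 + K_2X_2.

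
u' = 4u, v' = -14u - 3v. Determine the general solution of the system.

u(t) = C_2e^(4t), v(t) = C_1e^(-3t) - 2C_2e^(4t)

Coefficient matrix A = [[4, 0], [-14, -3]].
Characteristic polynomial det(A - λI) = λ^2 - λ - 12 = 0.
Eigenvalues λ = -3, 4.
For λ=-3: (A-λI) row 1 is [7, 0], so an eigenvector is (0, 1).
For λ=4: (A-λI) row 2 is [-14, -7], so an eigenvector is (1, -2).
General solution: C_1e^(-3t)(0,1) + C_2e^(4t)(1,-2).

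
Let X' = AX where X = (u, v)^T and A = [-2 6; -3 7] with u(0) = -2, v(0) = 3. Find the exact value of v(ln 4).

2028

A = [[-2,6],[-3,7]]; eigenvalues λ = 1, 4.
Eigenvectors: (2,1) for λ=1, (-1,-1) for λ=4.
From the initial condition, c_1 = -5, c_2 = -8.
v(ln 4) = (-5)(4^1)(1) + (-8)(4^4)(-1) = 2028.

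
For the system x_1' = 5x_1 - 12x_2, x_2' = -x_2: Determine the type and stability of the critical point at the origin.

A = [[5,-12],[0,-1]]; det(A-λI) = λ^2 - 4λ - 5.
λ = -1, 5: opposite signs.

saddle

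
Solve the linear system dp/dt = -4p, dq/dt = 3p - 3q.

Coefficient matrix A = [[-4, 0], [3, -3]].
Characteristic polynomial det(A - λI) = λ^2 + 7λ + 12 = 0.
Eigenvalues λ = -4, -3.
For λ=-4: (A-λI) row 2 is [3, 1], so an eigenvector is (-1, 3).
For λ=-3: (A-λI) row 1 is [-1, 0], so an eigenvector is (0, -1).
General solution: c_1e^(-4t)(-1,3) + c_2e^(-3t)(0,-1).

p(t) = -c_1e^(-4t), q(t) = 3c_1e^(-4t) - c_2e^(-3t)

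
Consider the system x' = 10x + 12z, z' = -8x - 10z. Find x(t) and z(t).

Coefficient matrix A = [[10, 12], [-8, -10]].
Characteristic polynomial det(A - λI) = λ^2 - 4 = 0.
Eigenvalues λ = 2, -2.
For λ=2: (A-λI) row 1 is [8, 12], so an eigenvector is (-3, 2).
For λ=-2: (A-λI) row 1 is [12, 12], so an eigenvector is (1, -1).
General solution: K_1e^(2t)(-3,2) + K_2e^(-2t)(1,-1).

x(t) = -3K_1e^(2t) + K_2e^(-2t), z(t) = 2K_1e^(2t) - K_2e^(-2t)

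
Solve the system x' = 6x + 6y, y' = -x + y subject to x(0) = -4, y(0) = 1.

x(t) = -6e^(4t) + 2e^(3t), y(t) = 2e^(4t) - e^(3t)

Coefficient matrix A = [[6, 6], [-1, 1]].
Characteristic polynomial det(A - λI) = λ^2 - 7λ + 12 = 0.
Eigenvalues λ = 4, 3.
For λ=4: (A-λI) row 1 is [2, 6], so an eigenvector is (3, -1).
For λ=3: (A-λI) row 1 is [3, 6], so an eigenvector is (-2, 1).
General solution: C_1e^(4t)(3,-1) + C_2e^(3t)(-2,1).
Applying x(0)=-4, y(0)=1 gives C_1=-2, C_2=-1.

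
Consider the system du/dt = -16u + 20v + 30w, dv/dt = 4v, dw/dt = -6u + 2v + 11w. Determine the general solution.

u(t) = -2K_1e^(4t) - 5K_2e^(-4t) - 2K_3e^(-t), v(t) = K_1e^(4t), w(t) = -2K_1e^(4t) - 2K_2e^(-4t) - K_3e^(-t)

Coefficient matrix A = [[-16, 20, 30], [0, 4, 0], [-6, 2, 11]].
det(A - λI) = 0 gives eigenvalues λ = 4, -4, -1.
For λ=4: eigenvector (-2,1,-2).
For λ=-4: eigenvector (-5,0,-2).
For λ=-1: eigenvector (-2,0,-1).
General solution: K_1e^(4t)(-2,1,-2) + K_2e^(-4t)(-5,0,-2) + K_3e^(-t)(-2,0,-1).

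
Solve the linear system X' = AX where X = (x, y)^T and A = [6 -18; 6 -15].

Coefficient matrix A = [[6, -18], [6, -15]].
Characteristic polynomial det(A - λI) = λ^2 + 9λ + 18 = 0.
Eigenvalues λ = -3, -6.
For λ=-3: (A-λI) row 1 is [9, -18], so an eigenvector is (-2, -1).
For λ=-6: (A-λI) row 1 is [12, -18], so an eigenvector is (-3, -2).
General solution: c_1e^(-3t)(-2,-1) + c_2e^(-6t)(-3,-2).

x(t) = -2c_1e^(-3t) - 3c_2e^(-6t), y(t) = -c_1e^(-3t) - 2c_2e^(-6t)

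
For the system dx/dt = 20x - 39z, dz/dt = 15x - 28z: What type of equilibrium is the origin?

A = [[20,-39],[15,-28]]; det(A-λI) = λ^2 + 8λ + 25.
λ = -4 ± 3i: negative real part.

stable spiral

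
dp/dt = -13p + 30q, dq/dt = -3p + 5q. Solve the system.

p(t) = 3K_1e^(-4t)sin(3t) - K_1e^(-4t)cos(3t) - K_2e^(-4t)sin(3t) - 3K_2e^(-4t)cos(3t), q(t) = K_1e^(-4t)sin(3t) - K_2e^(-4t)cos(3t)

Coefficient matrix A = [[-13, 30], [-3, 5]].
Characteristic polynomial det(A - λI) = λ^2 + 8λ + 25 = 0.
Eigenvalues λ = -4 ± 3i (complex conjugate pair).
For λ=-4+3i: an eigenvector is (-1,0) - i(3,1) = (-1 - 3i, 0 - i).
A real fundamental pair from Re and Im of e^((-4+3i)t)v: X_1 = e^(-4t)(cos(3t)·(-1,0) + sin(3t)·(3,1)), X_2 = e^(-4t)(sin(3t)·(-1,0) - cos(3t)·(3,1)).
General solution: K_1X_1 + K_2X_2.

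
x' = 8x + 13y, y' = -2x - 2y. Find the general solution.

x(t) = 3C_1e^(3t)sin(t) - 2C_1e^(3t)cos(t) - 2C_2e^(3t)sin(t) - 3C_2e^(3t)cos(t), y(t) = -C_1e^(3t)sin(t) + C_1e^(3t)cos(t) + C_2e^(3t)sin(t) + C_2e^(3t)cos(t)

Coefficient matrix A = [[8, 13], [-2, -2]].
Characteristic polynomial det(A - λI) = λ^2 - 6λ + 10 = 0.
Eigenvalues λ = 3 ± i (complex conjugate pair).
For λ=3+i: an eigenvector is (-2,1) - i(3,-1) = (-2 - 3i, 1 + i).
A real fundamental pair from Re and Im of e^((3+i)t)v: X_1 = e^(3t)(cos(t)·(-2,1) + sin(t)·(3,-1)), X_2 = e^(3t)(sin(t)·(-2,1) - cos(t)·(3,-1)).
General solution: C_1X_1 + C_2X_2.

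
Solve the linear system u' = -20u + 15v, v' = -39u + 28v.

Coefficient matrix A = [[-20, 15], [-39, 28]].
Characteristic polynomial det(A - λI) = λ^2 - 8λ + 25 = 0.
Eigenvalues λ = 4 ± 3i (complex conjugate pair).
For λ=4+3i: an eigenvector is (-1,-2) - i(-2,-3) = (-1 + 2i, -2 + 3i).
A real fundamental pair from Re and Im of e^((4+3i)t)v: X_1 = e^(4t)(cos(3t)·(-1,-2) + sin(3t)·(-2,-3)), X_2 = e^(4t)(sin(3t)·(-1,-2) - cos(3t)·(-2,-3)).
General solution: C_1X_1 + C_2X_2.

u(t) = -2C_1e^(4t)sin(3t) - C_1e^(4t)cos(3t) - C_2e^(4t)sin(3t) + 2C_2e^(4t)cos(3t), v(t) = -3C_1e^(4t)sin(3t) - 2C_1e^(4t)cos(3t) - 2C_2e^(4t)sin(3t) + 3C_2e^(4t)cos(3t)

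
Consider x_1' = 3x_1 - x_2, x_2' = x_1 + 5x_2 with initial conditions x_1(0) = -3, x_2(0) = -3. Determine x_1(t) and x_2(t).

x_1(t) = 6te^(4t) - 3e^(4t), x_2(t) = -6te^(4t) - 3e^(4t)

Coefficient matrix A = [[3, -1], [1, 5]].
Characteristic polynomial det(A - λI) = λ^2 - 8λ + 16 = 0.
Single eigenvalue λ = 4 with algebraic multiplicity 2.
Eigenvector v = (-1,1); generalized eigenvector w with (A-λI)w=v is (3,-2).
General solution: e^(4t)[K_1·v + K_2·(t·v + w)].
Applying x_1(0)=-3, x_2(0)=-3 gives K_1=-15, K_2=-6.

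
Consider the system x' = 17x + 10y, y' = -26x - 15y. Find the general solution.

x(t) = 2K_1e^(t)sin(2t) - K_1e^(t)cos(2t) - K_2e^(t)sin(2t) - 2K_2e^(t)cos(2t), y(t) = -3K_1e^(t)sin(2t) + 2K_1e^(t)cos(2t) + 2K_2e^(t)sin(2t) + 3K_2e^(t)cos(2t)

Coefficient matrix A = [[17, 10], [-26, -15]].
Characteristic polynomial det(A - λI) = λ^2 - 2λ + 5 = 0.
Eigenvalues λ = 1 ± 2i (complex conjugate pair).
For λ=1+2i: an eigenvector is (-1,2) - i(2,-3) = (-1 - 2i, 2 + 3i).
A real fundamental pair from Re and Im of e^((1+2i)t)v: X_1 = e^(t)(cos(2t)·(-1,2) + sin(2t)·(2,-3)), X_2 = e^(t)(sin(2t)·(-1,2) - cos(2t)·(2,-3)).
General solution: K_1X_1 + K_2X_2.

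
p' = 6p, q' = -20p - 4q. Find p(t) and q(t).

Coefficient matrix A = [[6, 0], [-20, -4]].
Characteristic polynomial det(A - λI) = λ^2 - 2λ - 24 = 0.
Eigenvalues λ = 6, -4.
For λ=6: (A-λI) row 2 is [-20, -10], so an eigenvector is (-1, 2).
For λ=-4: (A-λI) row 1 is [10, 0], so an eigenvector is (0, -1).
General solution: c_1e^(6t)(-1,2) + c_2e^(-4t)(0,-1).

p(t) = -c_1e^(6t), q(t) = 2c_1e^(6t) - c_2e^(-4t)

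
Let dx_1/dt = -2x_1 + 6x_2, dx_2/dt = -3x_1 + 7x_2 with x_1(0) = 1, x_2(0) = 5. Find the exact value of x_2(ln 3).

A = [[-2,6],[-3,7]]; eigenvalues λ = 1, 4.
Eigenvectors: (-2,-1) for λ=1, (-1,-1) for λ=4.
From the initial condition, c_1 = 4, c_2 = -9.
x_2(ln 3) = (4)(3^1)(-1) + (-9)(3^4)(-1) = 717.

717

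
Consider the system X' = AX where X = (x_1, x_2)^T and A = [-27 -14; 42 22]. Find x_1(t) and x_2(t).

Coefficient matrix A = [[-27, -14], [42, 22]].
Characteristic polynomial det(A - λI) = λ^2 + 5λ - 6 = 0.
Eigenvalues λ = 1, -6.
For λ=1: (A-λI) row 1 is [-28, -14], so an eigenvector is (-1, 2).
For λ=-6: (A-λI) row 1 is [-21, -14], so an eigenvector is (2, -3).
General solution: C_1e^(t)(-1,2) + C_2e^(-6t)(2,-3).

x_1(t) = -C_1e^(t) + 2C_2e^(-6t), x_2(t) = 2C_1e^(t) - 3C_2e^(-6t)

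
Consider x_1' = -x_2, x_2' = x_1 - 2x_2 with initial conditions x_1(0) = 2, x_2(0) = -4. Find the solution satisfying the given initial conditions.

Coefficient matrix A = [[0, -1], [1, -2]].
Characteristic polynomial det(A - λI) = λ^2 + 2λ + 1 = 0.
Single eigenvalue λ = -1 with algebraic multiplicity 2.
Eigenvector v = (-1,-1); generalized eigenvector w with (A-λI)w=v is (0,1).
General solution: e^(-t)[c_1·v + c_2·(t·v + w)].
Applying x_1(0)=2, x_2(0)=-4 gives c_1=-2, c_2=-6.

x_1(t) = 6te^(-t) + 2e^(-t), x_2(t) = 6te^(-t) - 4e^(-t)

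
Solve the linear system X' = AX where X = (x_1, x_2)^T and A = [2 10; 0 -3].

Coefficient matrix A = [[2, 10], [0, -3]].
Characteristic polynomial det(A - λI) = λ^2 + λ - 6 = 0.
Eigenvalues λ = 2, -3.
For λ=2: (A-λI) row 1 is [0, 10], so an eigenvector is (1, 0).
For λ=-3: (A-λI) row 1 is [5, 10], so an eigenvector is (-2, 1).
General solution: c_1e^(2t)(1,0) + c_2e^(-3t)(-2,1).

x_1(t) = c_1e^(2t) - 2c_2e^(-3t), x_2(t) = c_2e^(-3t)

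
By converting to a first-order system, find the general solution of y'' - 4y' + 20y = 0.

y(t) = C_1e^(2t)cos(4t) + C_2e^(2t)sin(4t)

Let x_1 = y, x_2 = y'. Then x_1' = x_2 and x_2' = -20x_1 + 4x_2.
A = [[0,1],[-20,4]]; det(A-λI) = λ^2 - 4λ + 20.
Eigenvalues λ = 2 ± 4i.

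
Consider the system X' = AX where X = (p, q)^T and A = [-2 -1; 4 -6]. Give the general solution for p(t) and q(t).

Coefficient matrix A = [[-2, -1], [4, -6]].
Characteristic polynomial det(A - λI) = λ^2 + 8λ + 16 = 0.
Single eigenvalue λ = -4 with algebraic multiplicity 2.
Eigenvector v = (-1,-2); generalized eigenvector w with (A-λI)w=v is (1,3).
General solution: e^(-4t)[C_1·v + C_2·(t·v + w)].

p(t) = -C_1e^(-4t) - C_2te^(-4t) + C_2e^(-4t), q(t) = -2C_1e^(-4t) - 2C_2te^(-4t) + 3C_2e^(-4t)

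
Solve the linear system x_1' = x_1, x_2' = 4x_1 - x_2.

Coefficient matrix A = [[1, 0], [4, -1]].
Characteristic polynomial det(A - λI) = λ^2 - 1 = 0.
Eigenvalues λ = 1, -1.
For λ=1: (A-λI) row 2 is [4, -2], so an eigenvector is (1, 2).
For λ=-1: (A-λI) row 1 is [2, 0], so an eigenvector is (0, -1).
General solution: C_1e^(t)(1,2) + C_2e^(-t)(0,-1).

x_1(t) = C_1e^(t), x_2(t) = 2C_1e^(t) - C_2e^(-t)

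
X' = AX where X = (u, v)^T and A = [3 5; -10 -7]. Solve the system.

Coefficient matrix A = [[3, 5], [-10, -7]].
Characteristic polynomial det(A - λI) = λ^2 + 4λ + 29 = 0.
Eigenvalues λ = -2 ± 5i (complex conjugate pair).
For λ=-2+5i: an eigenvector is (0,-1) - i(-1,1) = (0 + i, -1 - i).
A real fundamental pair from Re and Im of e^((-2+5i)t)v: X_1 = e^(-2t)(cos(5t)·(0,-1) + sin(5t)·(-1,1)), X_2 = e^(-2t)(sin(5t)·(0,-1) - cos(5t)·(-1,1)).
General solution: K_1X_1 + K_2X_2.

u(t) = -K_1e^(-2t)sin(5t) + K_2e^(-2t)cos(5t), v(t) = K_1e^(-2t)sin(5t) - K_1e^(-2t)cos(5t) - K_2e^(-2t)sin(5t) - K_2e^(-2t)cos(5t)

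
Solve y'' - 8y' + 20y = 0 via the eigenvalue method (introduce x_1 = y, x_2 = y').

y(t) = c_1e^(4t)cos(2t) + c_2e^(4t)sin(2t)

Let x_1 = y, x_2 = y'. Then x_1' = x_2 and x_2' = -20x_1 + 8x_2.
A = [[0,1],[-20,8]]; det(A-λI) = λ^2 - 8λ + 20.
Eigenvalues λ = 4 ± 2i.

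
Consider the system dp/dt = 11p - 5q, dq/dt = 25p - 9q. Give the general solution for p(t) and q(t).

Coefficient matrix A = [[11, -5], [25, -9]].
Characteristic polynomial det(A - λI) = λ^2 - 2λ + 26 = 0.
Eigenvalues λ = 1 ± 5i (complex conjugate pair).
For λ=1+5i: an eigenvector is (0,1) - i(-1,-2) = (0 + i, 1 + 2i).
A real fundamental pair from Re and Im of e^((1+5i)t)v: X_1 = e^(t)(cos(5t)·(0,1) + sin(5t)·(-1,-2)), X_2 = e^(t)(sin(5t)·(0,1) - cos(5t)·(-1,-2)).
General solution: C_1X_1 + C_2X_2.

p(t) = -C_1e^(t)sin(5t) + C_2e^(t)cos(5t), q(t) = -2C_1e^(t)sin(5t) + C_1e^(t)cos(5t) + C_2e^(t)sin(5t) + 2C_2e^(t)cos(5t)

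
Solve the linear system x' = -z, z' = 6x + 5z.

x(t) = c_1e^(2t) + c_2e^(3t), z(t) = -2c_1e^(2t) - 3c_2e^(3t)

Coefficient matrix A = [[0, -1], [6, 5]].
Characteristic polynomial det(A - λI) = λ^2 - 5λ + 6 = 0.
Eigenvalues λ = 2, 3.
For λ=2: (A-λI) row 1 is [-2, -1], so an eigenvector is (1, -2).
For λ=3: (A-λI) row 1 is [-3, -1], so an eigenvector is (1, -3).
General solution: c_1e^(2t)(1,-2) + c_2e^(3t)(1,-3).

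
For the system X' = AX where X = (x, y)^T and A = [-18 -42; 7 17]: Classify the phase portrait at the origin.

saddle

A = [[-18,-42],[7,17]]; det(A-λI) = λ^2 + λ - 12.
λ = -4, 3: opposite signs.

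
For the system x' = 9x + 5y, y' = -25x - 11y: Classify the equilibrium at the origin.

stable spiral

A = [[9,5],[-25,-11]]; det(A-λI) = λ^2 + 2λ + 26.
λ = -1 ± 5i: negative real part.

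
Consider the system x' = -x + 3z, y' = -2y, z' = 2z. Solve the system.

x(t) = K_1e^(2t) - K_3e^(-t), y(t) = K_2e^(-2t), z(t) = K_1e^(2t)

Coefficient matrix A = [[-1, 0, 3], [0, -2, 0], [0, 0, 2]].
det(A - λI) = 0 gives eigenvalues λ = 2, -2, -1.
For λ=2: eigenvector (1,0,1).
For λ=-2: eigenvector (0,1,0).
For λ=-1: eigenvector (-1,0,0).
General solution: K_1e^(2t)(1,0,1) + K_2e^(-2t)(0,1,0) + K_3e^(-t)(-1,0,0).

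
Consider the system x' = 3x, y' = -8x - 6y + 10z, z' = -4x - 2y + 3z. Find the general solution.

Coefficient matrix A = [[3, 0, 0], [-8, -6, 10], [-4, -2, 3]].
det(A - λI) = 0 gives eigenvalues λ = -2, 3, -1.
For λ=-2: eigenvector (0,5,2).
For λ=3: eigenvector (1,-2,-1).
For λ=-1: eigenvector (0,2,1).
General solution: c_1e^(-2t)(0,5,2) + c_2e^(3t)(1,-2,-1) + c_3e^(-t)(0,2,1).

x(t) = c_2e^(3t), y(t) = 5c_1e^(-2t) - 2c_2e^(3t) + 2c_3e^(-t), z(t) = 2c_1e^(-2t) - c_2e^(3t) + c_3e^(-t)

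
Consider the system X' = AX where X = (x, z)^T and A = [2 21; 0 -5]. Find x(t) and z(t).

x(t) = 3C_1e^(-5t) + C_2e^(2t), z(t) = -C_1e^(-5t)

Coefficient matrix A = [[2, 21], [0, -5]].
Characteristic polynomial det(A - λI) = λ^2 + 3λ - 10 = 0.
Eigenvalues λ = -5, 2.
For λ=-5: (A-λI) row 1 is [7, 21], so an eigenvector is (3, -1).
For λ=2: (A-λI) row 1 is [0, 21], so an eigenvector is (1, 0).
General solution: C_1e^(-5t)(3,-1) + C_2e^(2t)(1,0).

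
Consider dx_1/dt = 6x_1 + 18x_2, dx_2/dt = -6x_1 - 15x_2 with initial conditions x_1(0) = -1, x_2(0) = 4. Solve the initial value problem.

Coefficient matrix A = [[6, 18], [-6, -15]].
Characteristic polynomial det(A - λI) = λ^2 + 9λ + 18 = 0.
Eigenvalues λ = -6, -3.
For λ=-6: (A-λI) row 1 is [12, 18], so an eigenvector is (-3, 2).
For λ=-3: (A-λI) row 1 is [9, 18], so an eigenvector is (2, -1).
General solution: K_1e^(-6t)(-3,2) + K_2e^(-3t)(2,-1).
Applying x_1(0)=-1, x_2(0)=4 gives K_1=7, K_2=10.

x_1(t) = 20e^(-3t) - 21e^(-6t), x_2(t) = -10e^(-3t) + 14e^(-6t)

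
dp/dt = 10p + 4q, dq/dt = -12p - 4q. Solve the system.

Coefficient matrix A = [[10, 4], [-12, -4]].
Characteristic polynomial det(A - λI) = λ^2 - 6λ + 8 = 0.
Eigenvalues λ = 4, 2.
For λ=4: (A-λI) row 1 is [6, 4], so an eigenvector is (2, -3).
For λ=2: (A-λI) row 1 is [8, 4], so an eigenvector is (1, -2).
General solution: c_1e^(4t)(2,-3) + c_2e^(2t)(1,-2).

p(t) = 2c_1e^(4t) + c_2e^(2t), q(t) = -3c_1e^(4t) - 2c_2e^(2t)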